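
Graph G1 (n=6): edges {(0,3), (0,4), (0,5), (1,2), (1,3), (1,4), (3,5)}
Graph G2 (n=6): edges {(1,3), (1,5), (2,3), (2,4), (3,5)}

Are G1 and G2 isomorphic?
No, not isomorphic

The graphs are NOT isomorphic.

Degrees in G1: deg(0)=3, deg(1)=3, deg(2)=1, deg(3)=3, deg(4)=2, deg(5)=2.
Sorted degree sequence of G1: [3, 3, 3, 2, 2, 1].
Degrees in G2: deg(0)=0, deg(1)=2, deg(2)=2, deg(3)=3, deg(4)=1, deg(5)=2.
Sorted degree sequence of G2: [3, 2, 2, 2, 1, 0].
The (sorted) degree sequence is an isomorphism invariant, so since G1 and G2 have different degree sequences they cannot be isomorphic.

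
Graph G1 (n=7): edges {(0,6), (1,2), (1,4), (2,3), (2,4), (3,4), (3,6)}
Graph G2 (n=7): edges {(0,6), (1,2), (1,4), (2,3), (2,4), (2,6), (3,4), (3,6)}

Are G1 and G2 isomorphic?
No, not isomorphic

The graphs are NOT isomorphic.

Counting edges: G1 has 7 edge(s); G2 has 8 edge(s).
Edge count is an isomorphism invariant (a bijection on vertices induces a bijection on edges), so differing edge counts rule out isomorphism.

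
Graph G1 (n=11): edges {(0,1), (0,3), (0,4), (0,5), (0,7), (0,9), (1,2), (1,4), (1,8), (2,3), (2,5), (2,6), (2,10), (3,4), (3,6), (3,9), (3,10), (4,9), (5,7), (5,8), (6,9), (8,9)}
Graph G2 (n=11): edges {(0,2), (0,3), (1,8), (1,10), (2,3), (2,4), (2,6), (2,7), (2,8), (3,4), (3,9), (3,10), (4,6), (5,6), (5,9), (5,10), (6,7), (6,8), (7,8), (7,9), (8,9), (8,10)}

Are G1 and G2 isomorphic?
Yes, isomorphic

The graphs are isomorphic.
One valid mapping φ: V(G1) → V(G2): 0→8, 1→9, 2→3, 3→2, 4→7, 5→10, 6→4, 7→1, 8→5, 9→6, 10→0

Verify φ preserves adjacency — for each edge of G1, its image is an edge of G2:
  (0,1) → (φ(0),φ(1)) = (8,9) ∈ E(G2) ✓
  (0,3) → (φ(0),φ(3)) = (2,8) ∈ E(G2) ✓
  (0,4) → (φ(0),φ(4)) = (7,8) ∈ E(G2) ✓
  (0,5) → (φ(0),φ(5)) = (8,10) ∈ E(G2) ✓
  (0,7) → (φ(0),φ(7)) = (1,8) ∈ E(G2) ✓
  (0,9) → (φ(0),φ(9)) = (6,8) ∈ E(G2) ✓
  (1,2) → (φ(1),φ(2)) = (3,9) ∈ E(G2) ✓
  (1,4) → (φ(1),φ(4)) = (7,9) ∈ E(G2) ✓
  (1,8) → (φ(1),φ(8)) = (5,9) ∈ E(G2) ✓
  (2,3) → (φ(2),φ(3)) = (2,3) ∈ E(G2) ✓
  (2,5) → (φ(2),φ(5)) = (3,10) ∈ E(G2) ✓
  (2,6) → (φ(2),φ(6)) = (3,4) ∈ E(G2) ✓
  (2,10) → (φ(2),φ(10)) = (0,3) ∈ E(G2) ✓
  (3,4) → (φ(3),φ(4)) = (2,7) ∈ E(G2) ✓
  (3,6) → (φ(3),φ(6)) = (2,4) ∈ E(G2) ✓
  (3,9) → (φ(3),φ(9)) = (2,6) ∈ E(G2) ✓
  (3,10) → (φ(3),φ(10)) = (0,2) ∈ E(G2) ✓
  (4,9) → (φ(4),φ(9)) = (6,7) ∈ E(G2) ✓
  (5,7) → (φ(5),φ(7)) = (1,10) ∈ E(G2) ✓
  (5,8) → (φ(5),φ(8)) = (5,10) ∈ E(G2) ✓
  (6,9) → (φ(6),φ(9)) = (4,6) ∈ E(G2) ✓
  (8,9) → (φ(8),φ(9)) = (5,6) ∈ E(G2) ✓
All 22 edges of G1 map to edges of G2, and |E(G1)| = |E(G2)| = 22, so φ is a bijection on edges as well as vertices. Hence G1 ≅ G2.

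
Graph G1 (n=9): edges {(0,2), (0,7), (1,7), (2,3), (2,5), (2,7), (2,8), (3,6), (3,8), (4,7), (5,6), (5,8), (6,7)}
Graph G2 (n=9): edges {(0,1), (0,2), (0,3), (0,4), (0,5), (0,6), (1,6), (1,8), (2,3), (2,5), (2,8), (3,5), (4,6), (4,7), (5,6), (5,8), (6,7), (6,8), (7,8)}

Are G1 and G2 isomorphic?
No, not isomorphic

The graphs are NOT isomorphic.

Counting triangles (3-cliques): G1 has 3, G2 has 12.
Triangle count is an isomorphism invariant, so differing triangle counts rule out isomorphism.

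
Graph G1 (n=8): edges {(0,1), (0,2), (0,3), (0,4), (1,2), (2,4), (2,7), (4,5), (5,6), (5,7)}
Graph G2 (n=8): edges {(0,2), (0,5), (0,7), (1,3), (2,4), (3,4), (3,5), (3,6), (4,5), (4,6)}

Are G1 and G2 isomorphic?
Yes, isomorphic

The graphs are isomorphic.
One valid mapping φ: V(G1) → V(G2): 0→3, 1→6, 2→4, 3→1, 4→5, 5→0, 6→7, 7→2

Verify φ preserves adjacency — for each edge of G1, its image is an edge of G2:
  (0,1) → (φ(0),φ(1)) = (3,6) ∈ E(G2) ✓
  (0,2) → (φ(0),φ(2)) = (3,4) ∈ E(G2) ✓
  (0,3) → (φ(0),φ(3)) = (1,3) ∈ E(G2) ✓
  (0,4) → (φ(0),φ(4)) = (3,5) ∈ E(G2) ✓
  (1,2) → (φ(1),φ(2)) = (4,6) ∈ E(G2) ✓
  (2,4) → (φ(2),φ(4)) = (4,5) ∈ E(G2) ✓
  (2,7) → (φ(2),φ(7)) = (2,4) ∈ E(G2) ✓
  (4,5) → (φ(4),φ(5)) = (0,5) ∈ E(G2) ✓
  (5,6) → (φ(5),φ(6)) = (0,7) ∈ E(G2) ✓
  (5,7) → (φ(5),φ(7)) = (0,2) ∈ E(G2) ✓
All 10 edges of G1 map to edges of G2, and |E(G1)| = |E(G2)| = 10, so φ is a bijection on edges as well as vertices. Hence G1 ≅ G2.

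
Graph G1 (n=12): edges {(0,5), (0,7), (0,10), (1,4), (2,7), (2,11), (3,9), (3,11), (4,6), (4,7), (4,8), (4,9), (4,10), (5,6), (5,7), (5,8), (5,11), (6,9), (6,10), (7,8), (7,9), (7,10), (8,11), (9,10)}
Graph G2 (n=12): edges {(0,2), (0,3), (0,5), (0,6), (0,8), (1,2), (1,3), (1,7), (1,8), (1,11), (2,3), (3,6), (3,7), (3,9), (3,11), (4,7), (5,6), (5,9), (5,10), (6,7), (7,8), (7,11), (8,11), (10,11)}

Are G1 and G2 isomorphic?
Yes, isomorphic

The graphs are isomorphic.
One valid mapping φ: V(G1) → V(G2): 0→2, 1→4, 2→9, 3→10, 4→7, 5→0, 6→8, 7→3, 8→6, 9→11, 10→1, 11→5

Verify φ preserves adjacency — for each edge of G1, its image is an edge of G2:
  (0,5) → (φ(0),φ(5)) = (0,2) ∈ E(G2) ✓
  (0,7) → (φ(0),φ(7)) = (2,3) ∈ E(G2) ✓
  (0,10) → (φ(0),φ(10)) = (1,2) ∈ E(G2) ✓
  (1,4) → (φ(1),φ(4)) = (4,7) ∈ E(G2) ✓
  (2,7) → (φ(2),φ(7)) = (3,9) ∈ E(G2) ✓
  (2,11) → (φ(2),φ(11)) = (5,9) ∈ E(G2) ✓
  (3,9) → (φ(3),φ(9)) = (10,11) ∈ E(G2) ✓
  (3,11) → (φ(3),φ(11)) = (5,10) ∈ E(G2) ✓
  (4,6) → (φ(4),φ(6)) = (7,8) ∈ E(G2) ✓
  (4,7) → (φ(4),φ(7)) = (3,7) ∈ E(G2) ✓
  (4,8) → (φ(4),φ(8)) = (6,7) ∈ E(G2) ✓
  (4,9) → (φ(4),φ(9)) = (7,11) ∈ E(G2) ✓
  (4,10) → (φ(4),φ(10)) = (1,7) ∈ E(G2) ✓
  (5,6) → (φ(5),φ(6)) = (0,8) ∈ E(G2) ✓
  (5,7) → (φ(5),φ(7)) = (0,3) ∈ E(G2) ✓
  (5,8) → (φ(5),φ(8)) = (0,6) ∈ E(G2) ✓
  (5,11) → (φ(5),φ(11)) = (0,5) ∈ E(G2) ✓
  (6,9) → (φ(6),φ(9)) = (8,11) ∈ E(G2) ✓
  (6,10) → (φ(6),φ(10)) = (1,8) ∈ E(G2) ✓
  (7,8) → (φ(7),φ(8)) = (3,6) ∈ E(G2) ✓
  (7,9) → (φ(7),φ(9)) = (3,11) ∈ E(G2) ✓
  (7,10) → (φ(7),φ(10)) = (1,3) ∈ E(G2) ✓
  (8,11) → (φ(8),φ(11)) = (5,6) ∈ E(G2) ✓
  (9,10) → (φ(9),φ(10)) = (1,11) ∈ E(G2) ✓
All 24 edges of G1 map to edges of G2, and |E(G1)| = |E(G2)| = 24, so φ is a bijection on edges as well as vertices. Hence G1 ≅ G2.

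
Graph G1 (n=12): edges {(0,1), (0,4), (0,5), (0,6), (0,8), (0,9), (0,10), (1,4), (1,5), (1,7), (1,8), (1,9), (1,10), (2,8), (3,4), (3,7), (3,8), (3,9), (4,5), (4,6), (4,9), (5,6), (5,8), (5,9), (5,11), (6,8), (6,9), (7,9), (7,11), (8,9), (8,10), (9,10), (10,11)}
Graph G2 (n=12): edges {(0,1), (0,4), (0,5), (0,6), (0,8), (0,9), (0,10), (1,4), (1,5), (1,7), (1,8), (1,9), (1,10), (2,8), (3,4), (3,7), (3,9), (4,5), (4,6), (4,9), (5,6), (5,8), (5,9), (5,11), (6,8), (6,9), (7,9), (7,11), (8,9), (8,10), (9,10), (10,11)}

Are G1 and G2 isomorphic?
No, not isomorphic

The graphs are NOT isomorphic.

Counting edges: G1 has 33 edge(s); G2 has 32 edge(s).
Edge count is an isomorphism invariant (a bijection on vertices induces a bijection on edges), so differing edge counts rule out isomorphism.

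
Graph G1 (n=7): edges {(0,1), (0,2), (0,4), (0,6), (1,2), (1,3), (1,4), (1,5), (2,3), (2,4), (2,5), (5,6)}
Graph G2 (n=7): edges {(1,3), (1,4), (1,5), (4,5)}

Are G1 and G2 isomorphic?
No, not isomorphic

The graphs are NOT isomorphic.

Connected components of G1: 1 component(s) with vertex sets [[0, 1, 2, 3, 4, 5, 6]], sizes [7].
Connected components of G2: 4 component(s) with vertex sets [[0], [2], [6], [1, 3, 4, 5]], sizes [1, 1, 1, 4].
The number of connected components (and the multiset of component sizes) is an isomorphism invariant — an isomorphism maps each component of G1 bijectively onto a component of G2. Since G1 has 1 component(s) and G2 has 4, they cannot be isomorphic.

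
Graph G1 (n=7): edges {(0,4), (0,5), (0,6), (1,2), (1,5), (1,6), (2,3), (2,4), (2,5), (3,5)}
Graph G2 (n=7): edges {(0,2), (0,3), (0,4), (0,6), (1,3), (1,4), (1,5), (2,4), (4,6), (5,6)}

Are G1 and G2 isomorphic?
Yes, isomorphic

The graphs are isomorphic.
One valid mapping φ: V(G1) → V(G2): 0→1, 1→6, 2→0, 3→2, 4→3, 5→4, 6→5

Verify φ preserves adjacency — for each edge of G1, its image is an edge of G2:
  (0,4) → (φ(0),φ(4)) = (1,3) ∈ E(G2) ✓
  (0,5) → (φ(0),φ(5)) = (1,4) ∈ E(G2) ✓
  (0,6) → (φ(0),φ(6)) = (1,5) ∈ E(G2) ✓
  (1,2) → (φ(1),φ(2)) = (0,6) ∈ E(G2) ✓
  (1,5) → (φ(1),φ(5)) = (4,6) ∈ E(G2) ✓
  (1,6) → (φ(1),φ(6)) = (5,6) ∈ E(G2) ✓
  (2,3) → (φ(2),φ(3)) = (0,2) ∈ E(G2) ✓
  (2,4) → (φ(2),φ(4)) = (0,3) ∈ E(G2) ✓
  (2,5) → (φ(2),φ(5)) = (0,4) ∈ E(G2) ✓
  (3,5) → (φ(3),φ(5)) = (2,4) ∈ E(G2) ✓
All 10 edges of G1 map to edges of G2, and |E(G1)| = |E(G2)| = 10, so φ is a bijection on edges as well as vertices. Hence G1 ≅ G2.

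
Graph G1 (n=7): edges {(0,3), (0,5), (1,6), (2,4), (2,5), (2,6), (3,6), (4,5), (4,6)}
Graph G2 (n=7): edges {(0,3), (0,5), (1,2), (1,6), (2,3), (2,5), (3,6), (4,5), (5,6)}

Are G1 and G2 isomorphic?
No, not isomorphic

The graphs are NOT isomorphic.

Counting triangles (3-cliques): G1 has 2, G2 has 0.
Triangle count is an isomorphism invariant, so differing triangle counts rule out isomorphism.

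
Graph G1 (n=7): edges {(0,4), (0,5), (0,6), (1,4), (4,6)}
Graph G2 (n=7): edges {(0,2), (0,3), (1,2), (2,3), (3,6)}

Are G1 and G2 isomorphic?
Yes, isomorphic

The graphs are isomorphic.
One valid mapping φ: V(G1) → V(G2): 0→2, 1→6, 2→5, 3→4, 4→3, 5→1, 6→0

Verify φ preserves adjacency — for each edge of G1, its image is an edge of G2:
  (0,4) → (φ(0),φ(4)) = (2,3) ∈ E(G2) ✓
  (0,5) → (φ(0),φ(5)) = (1,2) ∈ E(G2) ✓
  (0,6) → (φ(0),φ(6)) = (0,2) ∈ E(G2) ✓
  (1,4) → (φ(1),φ(4)) = (3,6) ∈ E(G2) ✓
  (4,6) → (φ(4),φ(6)) = (0,3) ∈ E(G2) ✓
All 5 edges of G1 map to edges of G2, and |E(G1)| = |E(G2)| = 5, so φ is a bijection on edges as well as vertices. Hence G1 ≅ G2.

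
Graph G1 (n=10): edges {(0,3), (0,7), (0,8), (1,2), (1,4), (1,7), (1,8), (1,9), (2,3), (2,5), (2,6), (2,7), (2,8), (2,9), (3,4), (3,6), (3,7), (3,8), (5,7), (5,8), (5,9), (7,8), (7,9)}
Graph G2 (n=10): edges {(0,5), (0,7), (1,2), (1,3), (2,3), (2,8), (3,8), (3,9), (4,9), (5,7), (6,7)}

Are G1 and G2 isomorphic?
No, not isomorphic

The graphs are NOT isomorphic.

Connected components of G1: 1 component(s) with vertex sets [[0, 1, 2, 3, 4, 5, 6, 7, 8, 9]], sizes [10].
Connected components of G2: 2 component(s) with vertex sets [[0, 5, 6, 7], [1, 2, 3, 4, 8, 9]], sizes [4, 6].
The number of connected components (and the multiset of component sizes) is an isomorphism invariant — an isomorphism maps each component of G1 bijectively onto a component of G2. Since G1 has 1 component(s) and G2 has 2, they cannot be isomorphic.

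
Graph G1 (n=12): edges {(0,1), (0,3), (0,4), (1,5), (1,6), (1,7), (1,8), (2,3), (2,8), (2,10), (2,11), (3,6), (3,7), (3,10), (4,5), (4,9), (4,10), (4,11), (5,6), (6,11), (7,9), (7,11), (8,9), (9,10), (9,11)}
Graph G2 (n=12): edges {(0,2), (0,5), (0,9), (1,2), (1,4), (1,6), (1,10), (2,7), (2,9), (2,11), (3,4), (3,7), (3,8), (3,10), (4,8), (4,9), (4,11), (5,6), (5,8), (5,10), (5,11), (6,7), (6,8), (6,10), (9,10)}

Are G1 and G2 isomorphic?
Yes, isomorphic

The graphs are isomorphic.
One valid mapping φ: V(G1) → V(G2): 0→11, 1→2, 2→3, 3→4, 4→5, 5→0, 6→9, 7→1, 8→7, 9→6, 10→8, 11→10

Verify φ preserves adjacency — for each edge of G1, its image is an edge of G2:
  (0,1) → (φ(0),φ(1)) = (2,11) ∈ E(G2) ✓
  (0,3) → (φ(0),φ(3)) = (4,11) ∈ E(G2) ✓
  (0,4) → (φ(0),φ(4)) = (5,11) ∈ E(G2) ✓
  (1,5) → (φ(1),φ(5)) = (0,2) ∈ E(G2) ✓
  (1,6) → (φ(1),φ(6)) = (2,9) ∈ E(G2) ✓
  (1,7) → (φ(1),φ(7)) = (1,2) ∈ E(G2) ✓
  (1,8) → (φ(1),φ(8)) = (2,7) ∈ E(G2) ✓
  (2,3) → (φ(2),φ(3)) = (3,4) ∈ E(G2) ✓
  (2,8) → (φ(2),φ(8)) = (3,7) ∈ E(G2) ✓
  (2,10) → (φ(2),φ(10)) = (3,8) ∈ E(G2) ✓
  (2,11) → (φ(2),φ(11)) = (3,10) ∈ E(G2) ✓
  (3,6) → (φ(3),φ(6)) = (4,9) ∈ E(G2) ✓
  (3,7) → (φ(3),φ(7)) = (1,4) ∈ E(G2) ✓
  (3,10) → (φ(3),φ(10)) = (4,8) ∈ E(G2) ✓
  (4,5) → (φ(4),φ(5)) = (0,5) ∈ E(G2) ✓
  (4,9) → (φ(4),φ(9)) = (5,6) ∈ E(G2) ✓
  (4,10) → (φ(4),φ(10)) = (5,8) ∈ E(G2) ✓
  (4,11) → (φ(4),φ(11)) = (5,10) ∈ E(G2) ✓
  (5,6) → (φ(5),φ(6)) = (0,9) ∈ E(G2) ✓
  (6,11) → (φ(6),φ(11)) = (9,10) ∈ E(G2) ✓
  (7,9) → (φ(7),φ(9)) = (1,6) ∈ E(G2) ✓
  (7,11) → (φ(7),φ(11)) = (1,10) ∈ E(G2) ✓
  (8,9) → (φ(8),φ(9)) = (6,7) ∈ E(G2) ✓
  (9,10) → (φ(9),φ(10)) = (6,8) ∈ E(G2) ✓
  (9,11) → (φ(9),φ(11)) = (6,10) ∈ E(G2) ✓
All 25 edges of G1 map to edges of G2, and |E(G1)| = |E(G2)| = 25, so φ is a bijection on edges as well as vertices. Hence G1 ≅ G2.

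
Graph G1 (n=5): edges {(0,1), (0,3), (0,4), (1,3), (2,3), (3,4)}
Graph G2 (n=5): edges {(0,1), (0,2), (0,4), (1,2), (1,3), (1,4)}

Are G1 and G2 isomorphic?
Yes, isomorphic

The graphs are isomorphic.
One valid mapping φ: V(G1) → V(G2): 0→0, 1→4, 2→3, 3→1, 4→2

Verify φ preserves adjacency — for each edge of G1, its image is an edge of G2:
  (0,1) → (φ(0),φ(1)) = (0,4) ∈ E(G2) ✓
  (0,3) → (φ(0),φ(3)) = (0,1) ∈ E(G2) ✓
  (0,4) → (φ(0),φ(4)) = (0,2) ∈ E(G2) ✓
  (1,3) → (φ(1),φ(3)) = (1,4) ∈ E(G2) ✓
  (2,3) → (φ(2),φ(3)) = (1,3) ∈ E(G2) ✓
  (3,4) → (φ(3),φ(4)) = (1,2) ∈ E(G2) ✓
All 6 edges of G1 map to edges of G2, and |E(G1)| = |E(G2)| = 6, so φ is a bijection on edges as well as vertices. Hence G1 ≅ G2.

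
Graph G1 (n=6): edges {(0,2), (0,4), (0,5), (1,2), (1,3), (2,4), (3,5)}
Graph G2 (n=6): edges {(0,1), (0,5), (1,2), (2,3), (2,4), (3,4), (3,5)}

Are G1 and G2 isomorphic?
Yes, isomorphic

The graphs are isomorphic.
One valid mapping φ: V(G1) → V(G2): 0→3, 1→1, 2→2, 3→0, 4→4, 5→5

Verify φ preserves adjacency — for each edge of G1, its image is an edge of G2:
  (0,2) → (φ(0),φ(2)) = (2,3) ∈ E(G2) ✓
  (0,4) → (φ(0),φ(4)) = (3,4) ∈ E(G2) ✓
  (0,5) → (φ(0),φ(5)) = (3,5) ∈ E(G2) ✓
  (1,2) → (φ(1),φ(2)) = (1,2) ∈ E(G2) ✓
  (1,3) → (φ(1),φ(3)) = (0,1) ∈ E(G2) ✓
  (2,4) → (φ(2),φ(4)) = (2,4) ∈ E(G2) ✓
  (3,5) → (φ(3),φ(5)) = (0,5) ∈ E(G2) ✓
All 7 edges of G1 map to edges of G2, and |E(G1)| = |E(G2)| = 7, so φ is a bijection on edges as well as vertices. Hence G1 ≅ G2.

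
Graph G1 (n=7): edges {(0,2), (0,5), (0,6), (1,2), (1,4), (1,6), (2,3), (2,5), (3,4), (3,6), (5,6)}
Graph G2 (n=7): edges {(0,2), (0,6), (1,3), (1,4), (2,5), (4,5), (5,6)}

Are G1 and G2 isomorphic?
No, not isomorphic

The graphs are NOT isomorphic.

Counting triangles (3-cliques): G1 has 2, G2 has 0.
Triangle count is an isomorphism invariant, so differing triangle counts rule out isomorphism.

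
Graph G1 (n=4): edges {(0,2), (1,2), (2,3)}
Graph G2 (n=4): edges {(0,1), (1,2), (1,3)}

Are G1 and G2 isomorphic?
Yes, isomorphic

The graphs are isomorphic.
One valid mapping φ: V(G1) → V(G2): 0→2, 1→0, 2→1, 3→3

Verify φ preserves adjacency — for each edge of G1, its image is an edge of G2:
  (0,2) → (φ(0),φ(2)) = (1,2) ∈ E(G2) ✓
  (1,2) → (φ(1),φ(2)) = (0,1) ∈ E(G2) ✓
  (2,3) → (φ(2),φ(3)) = (1,3) ∈ E(G2) ✓
All 3 edges of G1 map to edges of G2, and |E(G1)| = |E(G2)| = 3, so φ is a bijection on edges as well as vertices. Hence G1 ≅ G2.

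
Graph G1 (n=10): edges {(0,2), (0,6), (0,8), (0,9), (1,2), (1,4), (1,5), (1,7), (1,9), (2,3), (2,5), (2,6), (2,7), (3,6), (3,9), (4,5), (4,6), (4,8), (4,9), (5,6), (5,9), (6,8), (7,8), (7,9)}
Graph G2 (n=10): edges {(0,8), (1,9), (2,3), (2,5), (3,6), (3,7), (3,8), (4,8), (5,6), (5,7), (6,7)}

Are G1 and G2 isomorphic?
No, not isomorphic

The graphs are NOT isomorphic.

Counting triangles (3-cliques): G1 has 13, G2 has 2.
Triangle count is an isomorphism invariant, so differing triangle counts rule out isomorphism.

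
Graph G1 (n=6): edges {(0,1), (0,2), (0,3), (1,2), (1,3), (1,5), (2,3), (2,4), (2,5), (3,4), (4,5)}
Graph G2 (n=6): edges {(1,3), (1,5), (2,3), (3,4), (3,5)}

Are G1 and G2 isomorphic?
No, not isomorphic

The graphs are NOT isomorphic.

Counting triangles (3-cliques): G1 has 7, G2 has 1.
Triangle count is an isomorphism invariant, so differing triangle counts rule out isomorphism.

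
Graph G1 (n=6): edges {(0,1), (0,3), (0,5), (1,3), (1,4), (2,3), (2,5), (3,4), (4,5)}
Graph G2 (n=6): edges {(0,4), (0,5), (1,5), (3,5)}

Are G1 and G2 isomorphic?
No, not isomorphic

The graphs are NOT isomorphic.

Degrees in G1: deg(0)=3, deg(1)=3, deg(2)=2, deg(3)=4, deg(4)=3, deg(5)=3.
Sorted degree sequence of G1: [4, 3, 3, 3, 3, 2].
Degrees in G2: deg(0)=2, deg(1)=1, deg(2)=0, deg(3)=1, deg(4)=1, deg(5)=3.
Sorted degree sequence of G2: [3, 2, 1, 1, 1, 0].
The (sorted) degree sequence is an isomorphism invariant, so since G1 and G2 have different degree sequences they cannot be isomorphic.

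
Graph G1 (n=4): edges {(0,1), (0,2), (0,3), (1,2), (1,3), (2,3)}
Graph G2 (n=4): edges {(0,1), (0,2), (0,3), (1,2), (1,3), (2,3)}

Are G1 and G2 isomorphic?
Yes, isomorphic

The graphs are isomorphic.
One valid mapping φ: V(G1) → V(G2): 0→3, 1→2, 2→0, 3→1

Verify φ preserves adjacency — for each edge of G1, its image is an edge of G2:
  (0,1) → (φ(0),φ(1)) = (2,3) ∈ E(G2) ✓
  (0,2) → (φ(0),φ(2)) = (0,3) ∈ E(G2) ✓
  (0,3) → (φ(0),φ(3)) = (1,3) ∈ E(G2) ✓
  (1,2) → (φ(1),φ(2)) = (0,2) ∈ E(G2) ✓
  (1,3) → (φ(1),φ(3)) = (1,2) ∈ E(G2) ✓
  (2,3) → (φ(2),φ(3)) = (0,1) ∈ E(G2) ✓
All 6 edges of G1 map to edges of G2, and |E(G1)| = |E(G2)| = 6, so φ is a bijection on edges as well as vertices. Hence G1 ≅ G2.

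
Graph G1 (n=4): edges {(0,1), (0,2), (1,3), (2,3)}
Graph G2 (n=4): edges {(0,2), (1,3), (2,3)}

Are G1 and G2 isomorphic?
No, not isomorphic

The graphs are NOT isomorphic.

Degrees in G1: deg(0)=2, deg(1)=2, deg(2)=2, deg(3)=2.
Sorted degree sequence of G1: [2, 2, 2, 2].
Degrees in G2: deg(0)=1, deg(1)=1, deg(2)=2, deg(3)=2.
Sorted degree sequence of G2: [2, 2, 1, 1].
The (sorted) degree sequence is an isomorphism invariant, so since G1 and G2 have different degree sequences they cannot be isomorphic.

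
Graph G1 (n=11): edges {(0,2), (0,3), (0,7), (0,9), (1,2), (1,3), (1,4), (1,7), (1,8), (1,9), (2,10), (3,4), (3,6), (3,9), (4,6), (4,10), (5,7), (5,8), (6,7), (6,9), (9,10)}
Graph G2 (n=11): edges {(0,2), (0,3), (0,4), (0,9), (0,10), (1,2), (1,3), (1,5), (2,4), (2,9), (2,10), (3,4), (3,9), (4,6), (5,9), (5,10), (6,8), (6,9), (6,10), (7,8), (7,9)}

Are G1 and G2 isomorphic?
Yes, isomorphic

The graphs are isomorphic.
One valid mapping φ: V(G1) → V(G2): 0→10, 1→9, 2→5, 3→0, 4→3, 5→8, 6→4, 7→6, 8→7, 9→2, 10→1

Verify φ preserves adjacency — for each edge of G1, its image is an edge of G2:
  (0,2) → (φ(0),φ(2)) = (5,10) ∈ E(G2) ✓
  (0,3) → (φ(0),φ(3)) = (0,10) ∈ E(G2) ✓
  (0,7) → (φ(0),φ(7)) = (6,10) ∈ E(G2) ✓
  (0,9) → (φ(0),φ(9)) = (2,10) ∈ E(G2) ✓
  (1,2) → (φ(1),φ(2)) = (5,9) ∈ E(G2) ✓
  (1,3) → (φ(1),φ(3)) = (0,9) ∈ E(G2) ✓
  (1,4) → (φ(1),φ(4)) = (3,9) ∈ E(G2) ✓
  (1,7) → (φ(1),φ(7)) = (6,9) ∈ E(G2) ✓
  (1,8) → (φ(1),φ(8)) = (7,9) ∈ E(G2) ✓
  (1,9) → (φ(1),φ(9)) = (2,9) ∈ E(G2) ✓
  (2,10) → (φ(2),φ(10)) = (1,5) ∈ E(G2) ✓
  (3,4) → (φ(3),φ(4)) = (0,3) ∈ E(G2) ✓
  (3,6) → (φ(3),φ(6)) = (0,4) ∈ E(G2) ✓
  (3,9) → (φ(3),φ(9)) = (0,2) ∈ E(G2) ✓
  (4,6) → (φ(4),φ(6)) = (3,4) ∈ E(G2) ✓
  (4,10) → (φ(4),φ(10)) = (1,3) ∈ E(G2) ✓
  (5,7) → (φ(5),φ(7)) = (6,8) ∈ E(G2) ✓
  (5,8) → (φ(5),φ(8)) = (7,8) ∈ E(G2) ✓
  (6,7) → (φ(6),φ(7)) = (4,6) ∈ E(G2) ✓
  (6,9) → (φ(6),φ(9)) = (2,4) ∈ E(G2) ✓
  (9,10) → (φ(9),φ(10)) = (1,2) ∈ E(G2) ✓
All 21 edges of G1 map to edges of G2, and |E(G1)| = |E(G2)| = 21, so φ is a bijection on edges as well as vertices. Hence G1 ≅ G2.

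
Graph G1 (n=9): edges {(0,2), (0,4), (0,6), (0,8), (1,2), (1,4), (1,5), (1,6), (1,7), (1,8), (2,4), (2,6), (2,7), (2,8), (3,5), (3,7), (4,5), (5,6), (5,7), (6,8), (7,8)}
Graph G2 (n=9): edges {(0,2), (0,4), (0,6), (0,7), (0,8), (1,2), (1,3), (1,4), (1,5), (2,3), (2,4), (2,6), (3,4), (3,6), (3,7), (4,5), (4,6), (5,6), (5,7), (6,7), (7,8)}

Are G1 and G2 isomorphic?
Yes, isomorphic

The graphs are isomorphic.
One valid mapping φ: V(G1) → V(G2): 0→1, 1→6, 2→4, 3→8, 4→5, 5→7, 6→3, 7→0, 8→2

Verify φ preserves adjacency — for each edge of G1, its image is an edge of G2:
  (0,2) → (φ(0),φ(2)) = (1,4) ∈ E(G2) ✓
  (0,4) → (φ(0),φ(4)) = (1,5) ∈ E(G2) ✓
  (0,6) → (φ(0),φ(6)) = (1,3) ∈ E(G2) ✓
  (0,8) → (φ(0),φ(8)) = (1,2) ∈ E(G2) ✓
  (1,2) → (φ(1),φ(2)) = (4,6) ∈ E(G2) ✓
  (1,4) → (φ(1),φ(4)) = (5,6) ∈ E(G2) ✓
  (1,5) → (φ(1),φ(5)) = (6,7) ∈ E(G2) ✓
  (1,6) → (φ(1),φ(6)) = (3,6) ∈ E(G2) ✓
  (1,7) → (φ(1),φ(7)) = (0,6) ∈ E(G2) ✓
  (1,8) → (φ(1),φ(8)) = (2,6) ∈ E(G2) ✓
  (2,4) → (φ(2),φ(4)) = (4,5) ∈ E(G2) ✓
  (2,6) → (φ(2),φ(6)) = (3,4) ∈ E(G2) ✓
  (2,7) → (φ(2),φ(7)) = (0,4) ∈ E(G2) ✓
  (2,8) → (φ(2),φ(8)) = (2,4) ∈ E(G2) ✓
  (3,5) → (φ(3),φ(5)) = (7,8) ∈ E(G2) ✓
  (3,7) → (φ(3),φ(7)) = (0,8) ∈ E(G2) ✓
  (4,5) → (φ(4),φ(5)) = (5,7) ∈ E(G2) ✓
  (5,6) → (φ(5),φ(6)) = (3,7) ∈ E(G2) ✓
  (5,7) → (φ(5),φ(7)) = (0,7) ∈ E(G2) ✓
  (6,8) → (φ(6),φ(8)) = (2,3) ∈ E(G2) ✓
  (7,8) → (φ(7),φ(8)) = (0,2) ∈ E(G2) ✓
All 21 edges of G1 map to edges of G2, and |E(G1)| = |E(G2)| = 21, so φ is a bijection on edges as well as vertices. Hence G1 ≅ G2.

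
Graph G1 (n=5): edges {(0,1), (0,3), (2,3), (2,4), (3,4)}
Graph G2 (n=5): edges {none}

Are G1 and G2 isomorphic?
No, not isomorphic

The graphs are NOT isomorphic.

Connected components of G1: 1 component(s) with vertex sets [[0, 1, 2, 3, 4]], sizes [5].
Connected components of G2: 5 component(s) with vertex sets [[0], [1], [2], [3], [4]], sizes [1, 1, 1, 1, 1].
The number of connected components (and the multiset of component sizes) is an isomorphism invariant — an isomorphism maps each component of G1 bijectively onto a component of G2. Since G1 has 1 component(s) and G2 has 5, they cannot be isomorphic.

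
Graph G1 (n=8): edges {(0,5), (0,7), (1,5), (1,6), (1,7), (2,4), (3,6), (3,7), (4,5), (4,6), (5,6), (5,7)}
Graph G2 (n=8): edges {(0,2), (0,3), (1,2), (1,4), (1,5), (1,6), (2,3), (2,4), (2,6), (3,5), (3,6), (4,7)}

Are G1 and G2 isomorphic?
Yes, isomorphic

The graphs are isomorphic.
One valid mapping φ: V(G1) → V(G2): 0→0, 1→6, 2→7, 3→5, 4→4, 5→2, 6→1, 7→3

Verify φ preserves adjacency — for each edge of G1, its image is an edge of G2:
  (0,5) → (φ(0),φ(5)) = (0,2) ∈ E(G2) ✓
  (0,7) → (φ(0),φ(7)) = (0,3) ∈ E(G2) ✓
  (1,5) → (φ(1),φ(5)) = (2,6) ∈ E(G2) ✓
  (1,6) → (φ(1),φ(6)) = (1,6) ∈ E(G2) ✓
  (1,7) → (φ(1),φ(7)) = (3,6) ∈ E(G2) ✓
  (2,4) → (φ(2),φ(4)) = (4,7) ∈ E(G2) ✓
  (3,6) → (φ(3),φ(6)) = (1,5) ∈ E(G2) ✓
  (3,7) → (φ(3),φ(7)) = (3,5) ∈ E(G2) ✓
  (4,5) → (φ(4),φ(5)) = (2,4) ∈ E(G2) ✓
  (4,6) → (φ(4),φ(6)) = (1,4) ∈ E(G2) ✓
  (5,6) → (φ(5),φ(6)) = (1,2) ∈ E(G2) ✓
  (5,7) → (φ(5),φ(7)) = (2,3) ∈ E(G2) ✓
All 12 edges of G1 map to edges of G2, and |E(G1)| = |E(G2)| = 12, so φ is a bijection on edges as well as vertices. Hence G1 ≅ G2.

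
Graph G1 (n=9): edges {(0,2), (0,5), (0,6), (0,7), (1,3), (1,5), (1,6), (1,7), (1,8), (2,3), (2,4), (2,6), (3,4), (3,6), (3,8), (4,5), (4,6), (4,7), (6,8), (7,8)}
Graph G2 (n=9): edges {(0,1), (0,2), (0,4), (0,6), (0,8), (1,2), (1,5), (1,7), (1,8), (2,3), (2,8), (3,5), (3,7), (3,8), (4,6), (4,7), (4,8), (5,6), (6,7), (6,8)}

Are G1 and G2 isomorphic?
Yes, isomorphic

The graphs are isomorphic.
One valid mapping φ: V(G1) → V(G2): 0→3, 1→6, 2→2, 3→0, 4→1, 5→5, 6→8, 7→7, 8→4

Verify φ preserves adjacency — for each edge of G1, its image is an edge of G2:
  (0,2) → (φ(0),φ(2)) = (2,3) ∈ E(G2) ✓
  (0,5) → (φ(0),φ(5)) = (3,5) ∈ E(G2) ✓
  (0,6) → (φ(0),φ(6)) = (3,8) ∈ E(G2) ✓
  (0,7) → (φ(0),φ(7)) = (3,7) ∈ E(G2) ✓
  (1,3) → (φ(1),φ(3)) = (0,6) ∈ E(G2) ✓
  (1,5) → (φ(1),φ(5)) = (5,6) ∈ E(G2) ✓
  (1,6) → (φ(1),φ(6)) = (6,8) ∈ E(G2) ✓
  (1,7) → (φ(1),φ(7)) = (6,7) ∈ E(G2) ✓
  (1,8) → (φ(1),φ(8)) = (4,6) ∈ E(G2) ✓
  (2,3) → (φ(2),φ(3)) = (0,2) ∈ E(G2) ✓
  (2,4) → (φ(2),φ(4)) = (1,2) ∈ E(G2) ✓
  (2,6) → (φ(2),φ(6)) = (2,8) ∈ E(G2) ✓
  (3,4) → (φ(3),φ(4)) = (0,1) ∈ E(G2) ✓
  (3,6) → (φ(3),φ(6)) = (0,8) ∈ E(G2) ✓
  (3,8) → (φ(3),φ(8)) = (0,4) ∈ E(G2) ✓
  (4,5) → (φ(4),φ(5)) = (1,5) ∈ E(G2) ✓
  (4,6) → (φ(4),φ(6)) = (1,8) ∈ E(G2) ✓
  (4,7) → (φ(4),φ(7)) = (1,7) ∈ E(G2) ✓
  (6,8) → (φ(6),φ(8)) = (4,8) ∈ E(G2) ✓
  (7,8) → (φ(7),φ(8)) = (4,7) ∈ E(G2) ✓
All 20 edges of G1 map to edges of G2, and |E(G1)| = |E(G2)| = 20, so φ is a bijection on edges as well as vertices. Hence G1 ≅ G2.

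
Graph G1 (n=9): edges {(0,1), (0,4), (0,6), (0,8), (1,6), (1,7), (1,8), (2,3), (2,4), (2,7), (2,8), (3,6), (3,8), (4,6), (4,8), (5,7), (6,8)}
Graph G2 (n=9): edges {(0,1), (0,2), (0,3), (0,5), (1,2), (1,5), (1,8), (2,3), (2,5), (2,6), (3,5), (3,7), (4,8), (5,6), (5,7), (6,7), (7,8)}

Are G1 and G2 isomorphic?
Yes, isomorphic

The graphs are isomorphic.
One valid mapping φ: V(G1) → V(G2): 0→0, 1→1, 2→7, 3→6, 4→3, 5→4, 6→2, 7→8, 8→5

Verify φ preserves adjacency — for each edge of G1, its image is an edge of G2:
  (0,1) → (φ(0),φ(1)) = (0,1) ∈ E(G2) ✓
  (0,4) → (φ(0),φ(4)) = (0,3) ∈ E(G2) ✓
  (0,6) → (φ(0),φ(6)) = (0,2) ∈ E(G2) ✓
  (0,8) → (φ(0),φ(8)) = (0,5) ∈ E(G2) ✓
  (1,6) → (φ(1),φ(6)) = (1,2) ∈ E(G2) ✓
  (1,7) → (φ(1),φ(7)) = (1,8) ∈ E(G2) ✓
  (1,8) → (φ(1),φ(8)) = (1,5) ∈ E(G2) ✓
  (2,3) → (φ(2),φ(3)) = (6,7) ∈ E(G2) ✓
  (2,4) → (φ(2),φ(4)) = (3,7) ∈ E(G2) ✓
  (2,7) → (φ(2),φ(7)) = (7,8) ∈ E(G2) ✓
  (2,8) → (φ(2),φ(8)) = (5,7) ∈ E(G2) ✓
  (3,6) → (φ(3),φ(6)) = (2,6) ∈ E(G2) ✓
  (3,8) → (φ(3),φ(8)) = (5,6) ∈ E(G2) ✓
  (4,6) → (φ(4),φ(6)) = (2,3) ∈ E(G2) ✓
  (4,8) → (φ(4),φ(8)) = (3,5) ∈ E(G2) ✓
  (5,7) → (φ(5),φ(7)) = (4,8) ∈ E(G2) ✓
  (6,8) → (φ(6),φ(8)) = (2,5) ∈ E(G2) ✓
All 17 edges of G1 map to edges of G2, and |E(G1)| = |E(G2)| = 17, so φ is a bijection on edges as well as vertices. Hence G1 ≅ G2.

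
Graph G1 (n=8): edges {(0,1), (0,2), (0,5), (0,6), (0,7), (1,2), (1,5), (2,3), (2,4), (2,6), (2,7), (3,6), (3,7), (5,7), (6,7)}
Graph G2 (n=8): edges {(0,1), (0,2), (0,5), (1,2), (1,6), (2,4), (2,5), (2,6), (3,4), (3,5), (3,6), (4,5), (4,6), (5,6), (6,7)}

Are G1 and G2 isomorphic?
Yes, isomorphic

The graphs are isomorphic.
One valid mapping φ: V(G1) → V(G2): 0→2, 1→1, 2→6, 3→3, 4→7, 5→0, 6→4, 7→5

Verify φ preserves adjacency — for each edge of G1, its image is an edge of G2:
  (0,1) → (φ(0),φ(1)) = (1,2) ∈ E(G2) ✓
  (0,2) → (φ(0),φ(2)) = (2,6) ∈ E(G2) ✓
  (0,5) → (φ(0),φ(5)) = (0,2) ∈ E(G2) ✓
  (0,6) → (φ(0),φ(6)) = (2,4) ∈ E(G2) ✓
  (0,7) → (φ(0),φ(7)) = (2,5) ∈ E(G2) ✓
  (1,2) → (φ(1),φ(2)) = (1,6) ∈ E(G2) ✓
  (1,5) → (φ(1),φ(5)) = (0,1) ∈ E(G2) ✓
  (2,3) → (φ(2),φ(3)) = (3,6) ∈ E(G2) ✓
  (2,4) → (φ(2),φ(4)) = (6,7) ∈ E(G2) ✓
  (2,6) → (φ(2),φ(6)) = (4,6) ∈ E(G2) ✓
  (2,7) → (φ(2),φ(7)) = (5,6) ∈ E(G2) ✓
  (3,6) → (φ(3),φ(6)) = (3,4) ∈ E(G2) ✓
  (3,7) → (φ(3),φ(7)) = (3,5) ∈ E(G2) ✓
  (5,7) → (φ(5),φ(7)) = (0,5) ∈ E(G2) ✓
  (6,7) → (φ(6),φ(7)) = (4,5) ∈ E(G2) ✓
All 15 edges of G1 map to edges of G2, and |E(G1)| = |E(G2)| = 15, so φ is a bijection on edges as well as vertices. Hence G1 ≅ G2.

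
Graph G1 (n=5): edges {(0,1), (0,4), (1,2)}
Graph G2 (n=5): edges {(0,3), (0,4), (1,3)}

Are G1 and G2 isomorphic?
Yes, isomorphic

The graphs are isomorphic.
One valid mapping φ: V(G1) → V(G2): 0→3, 1→0, 2→4, 3→2, 4→1

Verify φ preserves adjacency — for each edge of G1, its image is an edge of G2:
  (0,1) → (φ(0),φ(1)) = (0,3) ∈ E(G2) ✓
  (0,4) → (φ(0),φ(4)) = (1,3) ∈ E(G2) ✓
  (1,2) → (φ(1),φ(2)) = (0,4) ∈ E(G2) ✓
All 3 edges of G1 map to edges of G2, and |E(G1)| = |E(G2)| = 3, so φ is a bijection on edges as well as vertices. Hence G1 ≅ G2.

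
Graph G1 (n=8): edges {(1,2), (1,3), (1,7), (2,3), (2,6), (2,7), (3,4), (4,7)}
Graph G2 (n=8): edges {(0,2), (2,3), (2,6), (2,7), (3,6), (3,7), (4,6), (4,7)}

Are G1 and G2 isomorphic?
Yes, isomorphic

The graphs are isomorphic.
One valid mapping φ: V(G1) → V(G2): 0→1, 1→3, 2→2, 3→6, 4→4, 5→5, 6→0, 7→7

Verify φ preserves adjacency — for each edge of G1, its image is an edge of G2:
  (1,2) → (φ(1),φ(2)) = (2,3) ∈ E(G2) ✓
  (1,3) → (φ(1),φ(3)) = (3,6) ∈ E(G2) ✓
  (1,7) → (φ(1),φ(7)) = (3,7) ∈ E(G2) ✓
  (2,3) → (φ(2),φ(3)) = (2,6) ∈ E(G2) ✓
  (2,6) → (φ(2),φ(6)) = (0,2) ∈ E(G2) ✓
  (2,7) → (φ(2),φ(7)) = (2,7) ∈ E(G2) ✓
  (3,4) → (φ(3),φ(4)) = (4,6) ∈ E(G2) ✓
  (4,7) → (φ(4),φ(7)) = (4,7) ∈ E(G2) ✓
All 8 edges of G1 map to edges of G2, and |E(G1)| = |E(G2)| = 8, so φ is a bijection on edges as well as vertices. Hence G1 ≅ G2.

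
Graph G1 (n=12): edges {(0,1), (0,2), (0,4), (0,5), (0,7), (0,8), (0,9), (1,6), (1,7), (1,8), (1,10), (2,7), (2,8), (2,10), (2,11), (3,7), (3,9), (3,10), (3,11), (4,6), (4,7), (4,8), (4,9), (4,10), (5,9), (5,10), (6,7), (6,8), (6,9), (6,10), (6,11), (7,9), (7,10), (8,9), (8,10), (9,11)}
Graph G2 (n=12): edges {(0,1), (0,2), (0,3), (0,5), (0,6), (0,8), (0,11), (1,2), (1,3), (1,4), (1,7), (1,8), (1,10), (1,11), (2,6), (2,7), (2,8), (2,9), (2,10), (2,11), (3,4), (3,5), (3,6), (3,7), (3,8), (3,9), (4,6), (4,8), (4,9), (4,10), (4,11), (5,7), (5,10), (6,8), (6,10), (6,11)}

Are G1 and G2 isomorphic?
Yes, isomorphic

The graphs are isomorphic.
One valid mapping φ: V(G1) → V(G2): 0→4, 1→11, 2→10, 3→7, 4→8, 5→9, 6→0, 7→1, 8→6, 9→3, 10→2, 11→5

Verify φ preserves adjacency — for each edge of G1, its image is an edge of G2:
  (0,1) → (φ(0),φ(1)) = (4,11) ∈ E(G2) ✓
  (0,2) → (φ(0),φ(2)) = (4,10) ∈ E(G2) ✓
  (0,4) → (φ(0),φ(4)) = (4,8) ∈ E(G2) ✓
  (0,5) → (φ(0),φ(5)) = (4,9) ∈ E(G2) ✓
  (0,7) → (φ(0),φ(7)) = (1,4) ∈ E(G2) ✓
  (0,8) → (φ(0),φ(8)) = (4,6) ∈ E(G2) ✓
  (0,9) → (φ(0),φ(9)) = (3,4) ∈ E(G2) ✓
  (1,6) → (φ(1),φ(6)) = (0,11) ∈ E(G2) ✓
  (1,7) → (φ(1),φ(7)) = (1,11) ∈ E(G2) ✓
  (1,8) → (φ(1),φ(8)) = (6,11) ∈ E(G2) ✓
  (1,10) → (φ(1),φ(10)) = (2,11) ∈ E(G2) ✓
  (2,7) → (φ(2),φ(7)) = (1,10) ∈ E(G2) ✓
  (2,8) → (φ(2),φ(8)) = (6,10) ∈ E(G2) ✓
  (2,10) → (φ(2),φ(10)) = (2,10) ∈ E(G2) ✓
  (2,11) → (φ(2),φ(11)) = (5,10) ∈ E(G2) ✓
  (3,7) → (φ(3),φ(7)) = (1,7) ∈ E(G2) ✓
  (3,9) → (φ(3),φ(9)) = (3,7) ∈ E(G2) ✓
  (3,10) → (φ(3),φ(10)) = (2,7) ∈ E(G2) ✓
  (3,11) → (φ(3),φ(11)) = (5,7) ∈ E(G2) ✓
  (4,6) → (φ(4),φ(6)) = (0,8) ∈ E(G2) ✓
  (4,7) → (φ(4),φ(7)) = (1,8) ∈ E(G2) ✓
  (4,8) → (φ(4),φ(8)) = (6,8) ∈ E(G2) ✓
  (4,9) → (φ(4),φ(9)) = (3,8) ∈ E(G2) ✓
  (4,10) → (φ(4),φ(10)) = (2,8) ∈ E(G2) ✓
  (5,9) → (φ(5),φ(9)) = (3,9) ∈ E(G2) ✓
  (5,10) → (φ(5),φ(10)) = (2,9) ∈ E(G2) ✓
  (6,7) → (φ(6),φ(7)) = (0,1) ∈ E(G2) ✓
  (6,8) → (φ(6),φ(8)) = (0,6) ∈ E(G2) ✓
  (6,9) → (φ(6),φ(9)) = (0,3) ∈ E(G2) ✓
  (6,10) → (φ(6),φ(10)) = (0,2) ∈ E(G2) ✓
  (6,11) → (φ(6),φ(11)) = (0,5) ∈ E(G2) ✓
  (7,9) → (φ(7),φ(9)) = (1,3) ∈ E(G2) ✓
  (7,10) → (φ(7),φ(10)) = (1,2) ∈ E(G2) ✓
  (8,9) → (φ(8),φ(9)) = (3,6) ∈ E(G2) ✓
  (8,10) → (φ(8),φ(10)) = (2,6) ∈ E(G2) ✓
  (9,11) → (φ(9),φ(11)) = (3,5) ∈ E(G2) ✓
All 36 edges of G1 map to edges of G2, and |E(G1)| = |E(G2)| = 36, so φ is a bijection on edges as well as vertices. Hence G1 ≅ G2.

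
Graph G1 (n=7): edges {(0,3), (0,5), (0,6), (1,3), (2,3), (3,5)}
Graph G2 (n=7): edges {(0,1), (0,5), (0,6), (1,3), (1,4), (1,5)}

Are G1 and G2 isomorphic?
Yes, isomorphic

The graphs are isomorphic.
One valid mapping φ: V(G1) → V(G2): 0→0, 1→4, 2→3, 3→1, 4→2, 5→5, 6→6

Verify φ preserves adjacency — for each edge of G1, its image is an edge of G2:
  (0,3) → (φ(0),φ(3)) = (0,1) ∈ E(G2) ✓
  (0,5) → (φ(0),φ(5)) = (0,5) ∈ E(G2) ✓
  (0,6) → (φ(0),φ(6)) = (0,6) ∈ E(G2) ✓
  (1,3) → (φ(1),φ(3)) = (1,4) ∈ E(G2) ✓
  (2,3) → (φ(2),φ(3)) = (1,3) ∈ E(G2) ✓
  (3,5) → (φ(3),φ(5)) = (1,5) ∈ E(G2) ✓
All 6 edges of G1 map to edges of G2, and |E(G1)| = |E(G2)| = 6, so φ is a bijection on edges as well as vertices. Hence G1 ≅ G2.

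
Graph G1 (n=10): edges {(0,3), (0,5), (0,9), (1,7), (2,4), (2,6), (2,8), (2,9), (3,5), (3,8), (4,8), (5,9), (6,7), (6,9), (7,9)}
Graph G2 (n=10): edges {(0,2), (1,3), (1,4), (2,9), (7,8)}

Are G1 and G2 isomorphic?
No, not isomorphic

The graphs are NOT isomorphic.

Connected components of G1: 1 component(s) with vertex sets [[0, 1, 2, 3, 4, 5, 6, 7, 8, 9]], sizes [10].
Connected components of G2: 5 component(s) with vertex sets [[5], [6], [7, 8], [0, 2, 9], [1, 3, 4]], sizes [1, 1, 2, 3, 3].
The number of connected components (and the multiset of component sizes) is an isomorphism invariant — an isomorphism maps each component of G1 bijectively onto a component of G2. Since G1 has 1 component(s) and G2 has 5, they cannot be isomorphic.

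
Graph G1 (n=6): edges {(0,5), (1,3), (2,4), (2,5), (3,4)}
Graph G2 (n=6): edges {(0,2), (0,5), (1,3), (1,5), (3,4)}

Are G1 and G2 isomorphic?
Yes, isomorphic

The graphs are isomorphic.
One valid mapping φ: V(G1) → V(G2): 0→2, 1→4, 2→5, 3→3, 4→1, 5→0

Verify φ preserves adjacency — for each edge of G1, its image is an edge of G2:
  (0,5) → (φ(0),φ(5)) = (0,2) ∈ E(G2) ✓
  (1,3) → (φ(1),φ(3)) = (3,4) ∈ E(G2) ✓
  (2,4) → (φ(2),φ(4)) = (1,5) ∈ E(G2) ✓
  (2,5) → (φ(2),φ(5)) = (0,5) ∈ E(G2) ✓
  (3,4) → (φ(3),φ(4)) = (1,3) ∈ E(G2) ✓
All 5 edges of G1 map to edges of G2, and |E(G1)| = |E(G2)| = 5, so φ is a bijection on edges as well as vertices. Hence G1 ≅ G2.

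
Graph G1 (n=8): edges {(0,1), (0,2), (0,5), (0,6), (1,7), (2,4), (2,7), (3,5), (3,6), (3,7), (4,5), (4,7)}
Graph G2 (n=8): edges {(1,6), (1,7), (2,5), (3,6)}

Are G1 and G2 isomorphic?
No, not isomorphic

The graphs are NOT isomorphic.

Connected components of G1: 1 component(s) with vertex sets [[0, 1, 2, 3, 4, 5, 6, 7]], sizes [8].
Connected components of G2: 4 component(s) with vertex sets [[0], [4], [2, 5], [1, 3, 6, 7]], sizes [1, 1, 2, 4].
The number of connected components (and the multiset of component sizes) is an isomorphism invariant — an isomorphism maps each component of G1 bijectively onto a component of G2. Since G1 has 1 component(s) and G2 has 4, they cannot be isomorphic.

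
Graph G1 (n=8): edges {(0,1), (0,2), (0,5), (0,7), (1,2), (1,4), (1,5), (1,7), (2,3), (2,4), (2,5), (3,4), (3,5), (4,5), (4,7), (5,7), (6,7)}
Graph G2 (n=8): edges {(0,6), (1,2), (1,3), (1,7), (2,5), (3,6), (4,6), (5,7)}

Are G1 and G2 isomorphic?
No, not isomorphic

The graphs are NOT isomorphic.

Counting triangles (3-cliques): G1 has 15, G2 has 0.
Triangle count is an isomorphism invariant, so differing triangle counts rule out isomorphism.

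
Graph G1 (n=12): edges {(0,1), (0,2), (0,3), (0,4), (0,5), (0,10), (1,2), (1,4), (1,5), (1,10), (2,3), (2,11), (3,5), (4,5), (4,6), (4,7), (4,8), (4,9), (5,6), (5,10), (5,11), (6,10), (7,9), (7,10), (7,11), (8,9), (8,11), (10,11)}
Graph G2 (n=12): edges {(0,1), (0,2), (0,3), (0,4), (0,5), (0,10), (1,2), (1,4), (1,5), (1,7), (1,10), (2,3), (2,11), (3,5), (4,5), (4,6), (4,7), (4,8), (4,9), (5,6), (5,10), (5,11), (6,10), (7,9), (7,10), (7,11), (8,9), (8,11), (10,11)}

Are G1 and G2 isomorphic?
No, not isomorphic

The graphs are NOT isomorphic.

Counting edges: G1 has 28 edge(s); G2 has 29 edge(s).
Edge count is an isomorphism invariant (a bijection on vertices induces a bijection on edges), so differing edge counts rule out isomorphism.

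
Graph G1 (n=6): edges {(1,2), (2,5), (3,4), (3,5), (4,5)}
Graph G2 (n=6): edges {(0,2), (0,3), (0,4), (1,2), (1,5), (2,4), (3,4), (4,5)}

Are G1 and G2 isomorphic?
No, not isomorphic

The graphs are NOT isomorphic.

Degrees in G1: deg(0)=0, deg(1)=1, deg(2)=2, deg(3)=2, deg(4)=2, deg(5)=3.
Sorted degree sequence of G1: [3, 2, 2, 2, 1, 0].
Degrees in G2: deg(0)=3, deg(1)=2, deg(2)=3, deg(3)=2, deg(4)=4, deg(5)=2.
Sorted degree sequence of G2: [4, 3, 3, 2, 2, 2].
The (sorted) degree sequence is an isomorphism invariant, so since G1 and G2 have different degree sequences they cannot be isomorphic.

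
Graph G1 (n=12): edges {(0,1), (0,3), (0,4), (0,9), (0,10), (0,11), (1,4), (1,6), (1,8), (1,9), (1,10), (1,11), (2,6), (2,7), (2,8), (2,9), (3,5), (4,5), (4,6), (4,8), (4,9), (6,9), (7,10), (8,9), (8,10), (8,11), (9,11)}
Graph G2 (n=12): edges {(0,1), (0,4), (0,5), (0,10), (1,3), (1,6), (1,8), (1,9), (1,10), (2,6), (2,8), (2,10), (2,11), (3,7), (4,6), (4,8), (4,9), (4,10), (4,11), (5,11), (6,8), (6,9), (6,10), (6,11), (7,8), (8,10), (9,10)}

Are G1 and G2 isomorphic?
Yes, isomorphic

The graphs are isomorphic.
One valid mapping φ: V(G1) → V(G2): 0→1, 1→10, 2→11, 3→3, 4→8, 5→7, 6→2, 7→5, 8→4, 9→6, 10→0, 11→9

Verify φ preserves adjacency — for each edge of G1, its image is an edge of G2:
  (0,1) → (φ(0),φ(1)) = (1,10) ∈ E(G2) ✓
  (0,3) → (φ(0),φ(3)) = (1,3) ∈ E(G2) ✓
  (0,4) → (φ(0),φ(4)) = (1,8) ∈ E(G2) ✓
  (0,9) → (φ(0),φ(9)) = (1,6) ∈ E(G2) ✓
  (0,10) → (φ(0),φ(10)) = (0,1) ∈ E(G2) ✓
  (0,11) → (φ(0),φ(11)) = (1,9) ∈ E(G2) ✓
  (1,4) → (φ(1),φ(4)) = (8,10) ∈ E(G2) ✓
  (1,6) → (φ(1),φ(6)) = (2,10) ∈ E(G2) ✓
  (1,8) → (φ(1),φ(8)) = (4,10) ∈ E(G2) ✓
  (1,9) → (φ(1),φ(9)) = (6,10) ∈ E(G2) ✓
  (1,10) → (φ(1),φ(10)) = (0,10) ∈ E(G2) ✓
  (1,11) → (φ(1),φ(11)) = (9,10) ∈ E(G2) ✓
  (2,6) → (φ(2),φ(6)) = (2,11) ∈ E(G2) ✓
  (2,7) → (φ(2),φ(7)) = (5,11) ∈ E(G2) ✓
  (2,8) → (φ(2),φ(8)) = (4,11) ∈ E(G2) ✓
  (2,9) → (φ(2),φ(9)) = (6,11) ∈ E(G2) ✓
  (3,5) → (φ(3),φ(5)) = (3,7) ∈ E(G2) ✓
  (4,5) → (φ(4),φ(5)) = (7,8) ∈ E(G2) ✓
  (4,6) → (φ(4),φ(6)) = (2,8) ∈ E(G2) ✓
  (4,8) → (φ(4),φ(8)) = (4,8) ∈ E(G2) ✓
  (4,9) → (φ(4),φ(9)) = (6,8) ∈ E(G2) ✓
  (6,9) → (φ(6),φ(9)) = (2,6) ∈ E(G2) ✓
  (7,10) → (φ(7),φ(10)) = (0,5) ∈ E(G2) ✓
  (8,9) → (φ(8),φ(9)) = (4,6) ∈ E(G2) ✓
  (8,10) → (φ(8),φ(10)) = (0,4) ∈ E(G2) ✓
  (8,11) → (φ(8),φ(11)) = (4,9) ∈ E(G2) ✓
  (9,11) → (φ(9),φ(11)) = (6,9) ∈ E(G2) ✓
All 27 edges of G1 map to edges of G2, and |E(G1)| = |E(G2)| = 27, so φ is a bijection on edges as well as vertices. Hence G1 ≅ G2.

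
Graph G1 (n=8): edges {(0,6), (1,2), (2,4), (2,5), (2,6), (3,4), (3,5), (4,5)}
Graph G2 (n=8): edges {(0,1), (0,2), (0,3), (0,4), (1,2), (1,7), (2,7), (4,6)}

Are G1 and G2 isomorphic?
Yes, isomorphic

The graphs are isomorphic.
One valid mapping φ: V(G1) → V(G2): 0→6, 1→3, 2→0, 3→7, 4→1, 5→2, 6→4, 7→5

Verify φ preserves adjacency — for each edge of G1, its image is an edge of G2:
  (0,6) → (φ(0),φ(6)) = (4,6) ∈ E(G2) ✓
  (1,2) → (φ(1),φ(2)) = (0,3) ∈ E(G2) ✓
  (2,4) → (φ(2),φ(4)) = (0,1) ∈ E(G2) ✓
  (2,5) → (φ(2),φ(5)) = (0,2) ∈ E(G2) ✓
  (2,6) → (φ(2),φ(6)) = (0,4) ∈ E(G2) ✓
  (3,4) → (φ(3),φ(4)) = (1,7) ∈ E(G2) ✓
  (3,5) → (φ(3),φ(5)) = (2,7) ∈ E(G2) ✓
  (4,5) → (φ(4),φ(5)) = (1,2) ∈ E(G2) ✓
All 8 edges of G1 map to edges of G2, and |E(G1)| = |E(G2)| = 8, so φ is a bijection on edges as well as vertices. Hence G1 ≅ G2.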